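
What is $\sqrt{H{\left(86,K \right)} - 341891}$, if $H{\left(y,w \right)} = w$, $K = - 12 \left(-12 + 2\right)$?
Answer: $i \sqrt{341771} \approx 584.61 i$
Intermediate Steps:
$K = 120$ ($K = \left(-12\right) \left(-10\right) = 120$)
$\sqrt{H{\left(86,K \right)} - 341891} = \sqrt{120 - 341891} = \sqrt{-341771} = i \sqrt{341771}$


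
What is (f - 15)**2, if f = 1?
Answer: 196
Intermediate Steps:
(f - 15)**2 = (1 - 15)**2 = (-14)**2 = 196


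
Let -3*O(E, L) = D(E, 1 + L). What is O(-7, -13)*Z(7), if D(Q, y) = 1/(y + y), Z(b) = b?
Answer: 7/72 ≈ 0.097222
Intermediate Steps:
D(Q, y) = 1/(2*y)
O(E, L) = -1/(6*(1 + L))
O(-7, -13)*Z(7) = -1/(6 + 6*(-13))*7 = -1/(6 - 78)*7 = -1/(-72)*7 = -1*(-1/72)*7 = (1/72)*7 = 7/72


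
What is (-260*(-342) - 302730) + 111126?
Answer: -102684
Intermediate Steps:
(-260*(-342) - 302730) + 111126 = (88920 - 302730) + 111126 = -213810 + 111126 = -102684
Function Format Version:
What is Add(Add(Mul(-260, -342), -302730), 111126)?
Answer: -102684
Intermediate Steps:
Add(Add(Mul(-260, -342), -302730), 111126) = Add(Add(88920, -302730), 111126) = Add(-213810, 111126) = -102684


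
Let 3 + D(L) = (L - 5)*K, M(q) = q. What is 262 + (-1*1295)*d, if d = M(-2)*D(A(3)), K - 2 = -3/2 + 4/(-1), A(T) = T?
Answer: 10622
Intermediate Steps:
K = -7/2 (K = 2 + (-3/2 + 4/(-1)) = 2 + (-3*1/2 + 4*(-1)) = 2 + (-3/2 - 4) = 2 - 11/2 = -7/2 ≈ -3.5000)
D(L) = 29/2 - 7*L/2 (D(L) = -3 + (L - 5)*(-7/2) = -3 + (-5 + L)*(-7/2) = -3 + (35/2 - 7*L/2) = 29/2 - 7*L/2)
d = -8 (d = -2*(29/2 - 7/2*3) = -2*(29/2 - 21/2) = -2*4 = -8)
262 + (-1*1295)*d = 262 - 1*1295*(-8) = 262 - 1295*(-8) = 262 + 10360 = 10622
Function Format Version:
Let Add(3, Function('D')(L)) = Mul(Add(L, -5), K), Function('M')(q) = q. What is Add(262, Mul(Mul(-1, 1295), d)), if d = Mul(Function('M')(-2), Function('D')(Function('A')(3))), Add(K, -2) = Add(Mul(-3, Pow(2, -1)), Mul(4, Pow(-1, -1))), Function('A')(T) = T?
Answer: 10622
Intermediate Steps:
K = Rational(-7, 2) (K = Add(2, Add(Mul(-3, Pow(2, -1)), Mul(4, Pow(-1, -1)))) = Add(2, Add(Mul(-3, Rational(1, 2)), Mul(4, -1))) = Add(2, Add(Rational(-3, 2), -4)) = Add(2, Rational(-11, 2)) = Rational(-7, 2) ≈ -3.5000)
Function('D')(L) = Add(Rational(29, 2), Mul(Rational(-7, 2), L)) (Function('D')(L) = Add(-3, Mul(Add(L, -5), Rational(-7, 2))) = Add(-3, Mul(Add(-5, L), Rational(-7, 2))) = Add(-3, Add(Rational(35, 2), Mul(Rational(-7, 2), L))) = Add(Rational(29, 2), Mul(Rational(-7, 2), L)))
d = -8 (d = Mul(-2, Add(Rational(29, 2), Mul(Rational(-7, 2), 3))) = Mul(-2, Add(Rational(29, 2), Rational(-21, 2))) = Mul(-2, 4) = -8)
Add(262, Mul(Mul(-1, 1295), d)) = Add(262, Mul(Mul(-1, 1295), -8)) = Add(262, Mul(-1295, -8)) = Add(262, 10360) = 10622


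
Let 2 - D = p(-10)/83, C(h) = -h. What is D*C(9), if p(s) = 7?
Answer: -1431/83 ≈ -17.241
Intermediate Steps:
D = 159/83 (D = 2 - 7/83 = 159/83 ≈ 1.9157)
D*C(9) = 159*(-1*9)/83 = (159/83)*(-9) = -1431/83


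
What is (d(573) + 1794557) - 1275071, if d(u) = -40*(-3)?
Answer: 519606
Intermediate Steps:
d(u) = 120
(d(573) + 1794557) - 1275071 = (120 + 1794557) - 1275071 = 1794677 - 1275071 = 519606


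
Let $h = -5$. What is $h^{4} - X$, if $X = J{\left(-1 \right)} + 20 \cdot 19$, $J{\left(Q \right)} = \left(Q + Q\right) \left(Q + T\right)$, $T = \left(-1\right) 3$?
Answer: $237$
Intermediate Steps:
$T = -3$
$J{\left(Q \right)} = 2 Q \left(-3 + Q\right)$ ($J{\left(Q \right)} = \left(Q + Q\right) \left(Q - 3\right) = 2 Q \left(-3 + Q\right)$)
$X = 388$ ($X = 2 \left(-1\right) \left(-3 - 1\right) + 20 \cdot 19 = 2 \left(-1\right) \left(-4\right) + 380 = 8 + 380 = 388$)
$h^{4} - X = \left(-5\right)^{4} - 388 = 625 - 388 = 237$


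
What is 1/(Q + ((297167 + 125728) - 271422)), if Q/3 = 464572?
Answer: 1/1545189 ≈ 6.4717e-7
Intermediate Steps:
Q = 1393716 (Q = 3*464572 = 1393716)
1/(Q + ((297167 + 125728) - 271422)) = 1/(1393716 + ((297167 + 125728) - 271422)) = 1/(1393716 + (422895 - 271422)) = 1/(1393716 + 151473) = 1/1545189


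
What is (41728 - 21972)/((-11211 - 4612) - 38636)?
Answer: -19756/54459 ≈ -0.36277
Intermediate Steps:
(41728 - 21972)/((-11211 - 4612) - 38636) = 19756/(-15823 - 38636) = 19756/(-54459) = 19756*(-1/54459) = -19756/54459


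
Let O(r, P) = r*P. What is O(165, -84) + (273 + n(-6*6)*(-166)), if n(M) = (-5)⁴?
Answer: -117337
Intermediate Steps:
O(r, P) = P*r
n(M) = 625
O(165, -84) + (273 + n(-6*6)*(-166)) = -84*165 + (273 + 625*(-166)) = -13860 + (273 - 103750) = -13860 - 103477 = -117337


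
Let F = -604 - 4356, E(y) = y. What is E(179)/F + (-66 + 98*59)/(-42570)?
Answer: -3597139/21114720 ≈ -0.17036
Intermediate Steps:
F = -4960
E(179)/F + (-66 + 98*59)/(-42570) = 179/(-4960) + (-66 + 98*59)/(-42570) = 179*(-1/4960) + (-66 + 5782)*(-1/42570) = -179/4960 + 5716*(-1/42570) = -179/4960 - 2858/21285 = -3597139/21114720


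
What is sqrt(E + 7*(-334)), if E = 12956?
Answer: sqrt(10618) ≈ 103.04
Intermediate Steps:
sqrt(E + 7*(-334)) = sqrt(12956 + 7*(-334)) = sqrt(12956 - 2338) = sqrt(10618)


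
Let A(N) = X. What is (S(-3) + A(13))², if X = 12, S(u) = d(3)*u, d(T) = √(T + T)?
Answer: 198 - 72*√6 ≈ 21.637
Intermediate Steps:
d(T) = √2*√T (d(T) = √(2*T) = √2*√T)
S(u) = u*√6 (S(u) = (√2*√3)*u = √6*u = u*√6)
A(N) = 12
(S(-3) + A(13))² = (-3*√6 + 12)² = (12 - 3*√6)²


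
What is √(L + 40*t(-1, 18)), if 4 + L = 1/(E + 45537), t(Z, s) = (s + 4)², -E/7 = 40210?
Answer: √1077439748509151/235933 ≈ 139.13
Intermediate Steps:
E = -281470 (E = -7*40210 = -281470)
t(Z, s) = (4 + s)²
L = -943733/235933 (L = -4 + 1/(-281470 + 45537) = -4 + 1/(-235933) = -4 - 1/235933 = -943733/235933 ≈ -4.0000)
√(L + 40*t(-1, 18)) = √(-943733/235933 + 40*(4 + 18)²) = √(-943733/235933 + 40*22²) = √(-943733/235933 + 40*484) = √(-943733/235933 + 19360) = √(4566719147/235933) = √1077439748509151/235933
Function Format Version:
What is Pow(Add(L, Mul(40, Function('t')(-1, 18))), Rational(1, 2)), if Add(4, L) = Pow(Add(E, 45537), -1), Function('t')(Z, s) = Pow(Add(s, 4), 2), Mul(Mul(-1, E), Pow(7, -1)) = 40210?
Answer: Mul(Rational(1, 235933), Pow(1077439748509151, Rational(1, 2))) ≈ 139.13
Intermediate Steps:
E = -281470 (E = Mul(-7, 40210) = -281470)
Function('t')(Z, s) = Pow(Add(4, s), 2)
L = Rational(-943733, 235933) (L = Add(-4, Pow(Add(-281470, 45537), -1)) = Add(-4, Pow(-235933, -1)) = Add(-4, Rational(-1, 235933)) = Rational(-943733, 235933) ≈ -4.0000)
Pow(Add(L, Mul(40, Function('t')(-1, 18))), Rational(1, 2)) = Pow(Add(Rational(-943733, 235933), Mul(40, Pow(Add(4, 18), 2))), Rational(1, 2)) = Pow(Add(Rational(-943733, 235933), Mul(40, Pow(22, 2))), Rational(1, 2)) = Pow(Add(Rational(-943733, 235933), Mul(40, 484)), Rational(1, 2)) = Pow(Add(Rational(-943733, 235933), 19360), Rational(1, 2)) = Pow(Rational(4566719147, 235933), Rational(1, 2)) = Mul(Rational(1, 235933), Pow(1077439748509151, Rational(1, 2)))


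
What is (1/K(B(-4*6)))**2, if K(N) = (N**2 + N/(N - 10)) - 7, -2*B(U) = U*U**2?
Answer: 11909401/27183459566090725416649 ≈ 4.3811e-16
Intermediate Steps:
B(U) = -U**3/2 (B(U) = -U*U**2/2 = -U**3/2)
K(N) = -7 + N**2 + N/(-10 + N) (K(N) = (N**2 + N/(-10 + N)) - 7 = -7 + N**2 + N/(-10 + N))
(1/K(B(-4*6)))**2 = (1/((70 + (-(-4*6)**3/2)**3 - 10*(-(-4*6)**3/2)**2 - (-3)*(-4*6)**3)/(-10 - (-4*6)**3/2)))**2 = (1/((70 + (-1/2*(-24)**3)**3 - 10*(-1/2*(-24)**3)**2 - (-3)*(-24)**3)/(-10 - 1/2*(-24)**3)))**2 = (1/((70 + (-1/2*(-13824))**3 - 10*(-1/2*(-13824))**2 - (-3)*(-13824))/(-10 - 1/2*(-13824))))**2 = (1/((70 + 6912**3 - 10*6912**2 - 6*6912)/(-10 + 6912)))**2 = (1/((70 + 330225942528 - 10*47775744 - 41472)/6902))**2 = (1/((70 + 330225942528 - 477757440 - 41472)/6902))**2 = (1/((1/6902)*329748143686))**2 = (1/(164874071843/3451))**2 = (3451/164874071843)**2 = 11909401/27183459566090725416649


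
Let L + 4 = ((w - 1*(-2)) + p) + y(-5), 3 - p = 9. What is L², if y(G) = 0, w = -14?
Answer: 484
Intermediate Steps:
p = -6 (p = 3 - 1*9 = 3 - 9 = -6)
L = -22 (L = -4 + (((-14 - 1*(-2)) - 6) + 0) = -4 + (((-14 + 2) - 6) + 0) = -4 + ((-12 - 6) + 0) = -4 + (-18 + 0) = -4 - 18 = -22)
L² = (-22)² = 484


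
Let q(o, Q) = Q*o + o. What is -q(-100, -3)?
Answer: -200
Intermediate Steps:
q(o, Q) = o + Q*o
-q(-100, -3) = -(-100)*(1 - 3) = -(-100)*(-2) = -1*200 = -200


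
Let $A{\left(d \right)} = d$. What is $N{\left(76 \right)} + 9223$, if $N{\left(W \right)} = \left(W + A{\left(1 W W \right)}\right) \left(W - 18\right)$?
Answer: $348639$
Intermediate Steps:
$N{\left(W \right)} = \left(-18 + W\right) \left(W + W^{2}\right)$ ($N{\left(W \right)} = \left(W + 1 W W\right) \left(W - 18\right) = \left(W + W W\right) \left(-18 + W\right) = \left(W + W^{2}\right) \left(-18 + W\right) = \left(-18 + W\right) \left(W + W^{2}\right)$)
$N{\left(76 \right)} + 9223 = 76 \left(-18 + 76^{2} - 1292\right) + 9223 = 76 \left(-18 + 5776 - 1292\right) + 9223 = 76 \cdot 4466 + 9223 = 339416 + 9223 = 348639$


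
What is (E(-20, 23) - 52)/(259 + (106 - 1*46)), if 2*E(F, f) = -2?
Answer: -53/319 ≈ -0.16614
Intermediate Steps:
E(F, f) = -1 (E(F, f) = (½)*(-2) = -1)
(E(-20, 23) - 52)/(259 + (106 - 1*46)) = (-1 - 52)/(259 + (106 - 1*46)) = -53/(259 + (106 - 46)) = -53/(259 + 60) = -53/319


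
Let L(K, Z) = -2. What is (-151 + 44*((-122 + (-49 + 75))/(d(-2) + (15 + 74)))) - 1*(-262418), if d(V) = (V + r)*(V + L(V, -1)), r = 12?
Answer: 12846859/49 ≈ 2.6218e+5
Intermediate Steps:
d(V) = (-2 + V)*(12 + V) (d(V) = (V + 12)*(V - 2) = (12 + V)*(-2 + V) = (-2 + V)*(12 + V))
(-151 + 44*((-122 + (-49 + 75))/(d(-2) + (15 + 74)))) - 1*(-262418) = (-151 + 44*((-122 + (-49 + 75))/((-24 + (-2)² + 10*(-2)) + (15 + 74)))) - 1*(-262418) = (-151 + 44*((-122 + 26)/((-24 + 4 - 20) + 89))) + 262418 = (-151 + 44*(-96/(-40 + 89))) + 262418 = (-151 + 44*(-96/49)) + 262418 = (-151 - 4224/49) + 262418 = -11623/49 + 262418 = 12846859/49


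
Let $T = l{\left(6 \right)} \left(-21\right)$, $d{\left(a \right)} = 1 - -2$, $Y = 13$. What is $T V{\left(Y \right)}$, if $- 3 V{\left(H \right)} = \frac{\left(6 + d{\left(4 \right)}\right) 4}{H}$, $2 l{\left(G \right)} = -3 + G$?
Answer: $\frac{378}{13} \approx 29.077$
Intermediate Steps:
$l{\left(G \right)} = - \frac{3}{2} + \frac{G}{2}$ ($l{\left(G \right)} = \frac{-3 + G}{2} = - \frac{3}{2} + \frac{G}{2}$)
$d{\left(a \right)} = 3$ ($d{\left(a \right)} = 1 + 2 = 3$)
$T = - \frac{63}{2}$ ($T = \left(- \frac{3}{2} + \frac{1}{2} \cdot 6\right) \left(-21\right) = \left(- \frac{3}{2} + 3\right) \left(-21\right) = \frac{3}{2} \left(-21\right) = - \frac{63}{2} \approx -31.5$)
$V{\left(H \right)} = - \frac{12}{H}$ ($V{\left(H \right)} = - \frac{\left(6 + 3\right) 4 \frac{1}{H}}{3} = - \frac{9 \cdot 4 \frac{1}{H}}{3} = - \frac{36 \frac{1}{H}}{3} = - \frac{12}{H}$)
$T V{\left(Y \right)} = - \frac{63 \left(- \frac{12}{13}\right)}{2} = - \frac{63 \left(\left(-12\right) \frac{1}{13}\right)}{2} = \left(- \frac{63}{2}\right) \left(- \frac{12}{13}\right) = \frac{378}{13}$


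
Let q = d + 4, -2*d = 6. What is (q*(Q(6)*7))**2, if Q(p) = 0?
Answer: 0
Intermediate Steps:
d = -3 (d = -1/2*6 = -3)
q = 1 (q = -3 + 4 = 1)
(q*(Q(6)*7))**2 = (1*(0*7))**2 = (1*0)**2 = 0**2 = 0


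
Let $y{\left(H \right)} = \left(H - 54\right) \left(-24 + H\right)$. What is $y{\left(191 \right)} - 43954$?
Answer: $-21075$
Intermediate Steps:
$y{\left(H \right)} = \left(-54 + H\right) \left(-24 + H\right)$
$y{\left(191 \right)} - 43954 = \left(1296 + 191^{2} - 14898\right) - 43954 = \left(1296 + 36481 - 14898\right) - 43954 = 22879 - 43954 = -21075$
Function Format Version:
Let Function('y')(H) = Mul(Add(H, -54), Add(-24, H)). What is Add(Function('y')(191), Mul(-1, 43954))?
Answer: -21075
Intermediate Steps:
Function('y')(H) = Mul(Add(-54, H), Add(-24, H))
Add(Function('y')(191), Mul(-1, 43954)) = Add(Add(1296, Pow(191, 2), Mul(-78, 191)), Mul(-1, 43954)) = Add(Add(1296, 36481, -14898), -43954) = Add(22879, -43954) = -21075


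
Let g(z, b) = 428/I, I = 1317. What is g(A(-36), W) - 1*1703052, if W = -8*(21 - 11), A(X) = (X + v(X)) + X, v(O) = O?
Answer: -2242919056/1317 ≈ -1.7031e+6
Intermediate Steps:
A(X) = 3*X (A(X) = (X + X) + X = 2*X + X = 3*X)
W = -80 (W = -8*10 = -80)
g(z, b) = 428/1317
g(A(-36), W) - 1*1703052 = 428/1317 - 1*1703052 = 428/1317 - 1703052 = -2242919056/1317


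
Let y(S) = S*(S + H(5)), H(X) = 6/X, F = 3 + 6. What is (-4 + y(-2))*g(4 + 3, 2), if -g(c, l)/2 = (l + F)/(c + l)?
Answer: 88/15 ≈ 5.8667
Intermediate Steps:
F = 9
g(c, l) = -2*(9 + l)/(c + l) (g(c, l) = -2*(l + 9)/(c + l) = -2*(9 + l)/(c + l))
y(S) = S*(6/5 + S) (y(S) = S*(S + 6/5) = S*(6/5 + S))
(-4 + y(-2))*g(4 + 3, 2) = (-4 + (⅕)*(-2)*(6 + 5*(-2)))*(2*(-9 - 1*2)/((4 + 3) + 2)) = (-4 + (⅕)*(-2)*(6 - 10))*(2*(-9 - 2)/(7 + 2)) = (-4 + (⅕)*(-2)*(-4))*(2*(-11)/9) = (-4 + 8/5)*(2*(⅑)*(-11)) = -12/5*(-22/9) = 88/15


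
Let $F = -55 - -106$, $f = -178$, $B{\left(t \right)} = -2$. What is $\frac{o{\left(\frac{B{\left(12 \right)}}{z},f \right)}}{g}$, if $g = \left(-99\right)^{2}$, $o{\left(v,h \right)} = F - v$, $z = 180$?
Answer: $\frac{4591}{882090} \approx 0.0052047$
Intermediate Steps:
$F = 51$ ($F = -55 + 106 = 51$)
$o{\left(v,h \right)} = 51 - v$
$g = 9801$
$\frac{o{\left(\frac{B{\left(12 \right)}}{z},f \right)}}{g} = \frac{51 - - \frac{2}{180}}{9801} = \left(51 - \left(-2\right) \frac{1}{180}\right) \frac{1}{9801} = \left(51 - - \frac{1}{90}\right) \frac{1}{9801} = \left(51 + \frac{1}{90}\right) \frac{1}{9801} = \frac{4591}{90} \cdot \frac{1}{9801} = \frac{4591}{882090}$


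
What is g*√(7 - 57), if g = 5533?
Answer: 27665*I*√2 ≈ 39124.0*I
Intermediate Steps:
g*√(7 - 57) = 5533*√(7 - 57) = 5533*√(-50) = 5533*(5*I*√2) = 27665*I*√2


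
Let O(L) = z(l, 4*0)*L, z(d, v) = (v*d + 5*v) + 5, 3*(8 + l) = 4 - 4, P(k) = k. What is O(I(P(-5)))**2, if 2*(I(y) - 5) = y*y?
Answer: 30625/4 ≈ 7656.3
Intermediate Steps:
l = -8 (l = -8 + (4 - 4)/3 = -8 + (1/3)*0 = -8 + 0 = -8)
I(y) = 5 + y**2/2 (I(y) = 5 + (y*y)/2 = 5 + y**2/2)
z(d, v) = 5 + 5*v + d*v (z(d, v) = (d*v + 5*v) + 5 = (5*v + d*v) + 5 = 5 + 5*v + d*v)
O(L) = 5*L (O(L) = (5 + 5*(4*0) - 32*0)*L = (5 + 5*0 - 8*0)*L = (5 + 0 + 0)*L = 5*L)
O(I(P(-5)))**2 = (5*(5 + (1/2)*(-5)**2))**2 = (5*(5 + (1/2)*25))**2 = (5*(5 + 25/2))**2 = (5*(35/2))**2 = (175/2)**2 = 30625/4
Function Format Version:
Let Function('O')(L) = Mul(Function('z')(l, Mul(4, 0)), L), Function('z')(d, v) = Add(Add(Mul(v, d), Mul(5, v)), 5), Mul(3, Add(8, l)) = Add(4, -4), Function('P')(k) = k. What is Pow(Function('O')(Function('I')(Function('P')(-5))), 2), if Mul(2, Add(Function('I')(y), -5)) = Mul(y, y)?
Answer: Rational(30625, 4) ≈ 7656.3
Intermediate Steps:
l = -8 (l = Add(-8, Mul(Rational(1, 3), Add(4, -4))) = Add(-8, Mul(Rational(1, 3), 0)) = Add(-8, 0) = -8)
Function('I')(y) = Add(5, Mul(Rational(1, 2), Pow(y, 2))) (Function('I')(y) = Add(5, Mul(Rational(1, 2), Mul(y, y))) = Add(5, Mul(Rational(1, 2), Pow(y, 2))))
Function('z')(d, v) = Add(5, Mul(5, v), Mul(d, v)) (Function('z')(d, v) = Add(Add(Mul(d, v), Mul(5, v)), 5) = Add(Add(Mul(5, v), Mul(d, v)), 5) = Add(5, Mul(5, v), Mul(d, v)))
Function('O')(L) = Mul(5, L) (Function('O')(L) = Mul(Add(5, Mul(5, Mul(4, 0)), Mul(-8, Mul(4, 0))), L) = Mul(Add(5, Mul(5, 0), Mul(-8, 0)), L) = Mul(Add(5, 0, 0), L) = Mul(5, L))
Pow(Function('O')(Function('I')(Function('P')(-5))), 2) = Pow(Mul(5, Add(5, Mul(Rational(1, 2), Pow(-5, 2)))), 2) = Pow(Mul(5, Add(5, Mul(Rational(1, 2), 25))), 2) = Pow(Mul(5, Add(5, Rational(25, 2))), 2) = Pow(Mul(5, Rational(35, 2)), 2) = Pow(Rational(175, 2), 2) = Rational(30625, 4)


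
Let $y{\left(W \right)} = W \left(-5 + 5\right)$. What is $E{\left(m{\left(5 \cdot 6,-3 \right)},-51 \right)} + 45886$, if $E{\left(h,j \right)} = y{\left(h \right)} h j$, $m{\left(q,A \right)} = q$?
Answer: $45886$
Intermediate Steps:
$y{\left(W \right)} = 0$ ($y{\left(W \right)} = W 0 = 0$)
$E{\left(h,j \right)} = 0$ ($E{\left(h,j \right)} = 0 h j = 0 j = 0$)
$E{\left(m{\left(5 \cdot 6,-3 \right)},-51 \right)} + 45886 = 0 + 45886 = 45886$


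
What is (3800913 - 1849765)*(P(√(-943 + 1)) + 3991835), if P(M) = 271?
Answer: 7789189637688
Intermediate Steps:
(3800913 - 1849765)*(P(√(-943 + 1)) + 3991835) = (3800913 - 1849765)*(271 + 3991835) = 1951148*3992106 = 7789189637688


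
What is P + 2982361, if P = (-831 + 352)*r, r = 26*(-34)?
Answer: 3405797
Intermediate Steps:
r = -884
P = 423436 (P = (-831 + 352)*(-884) = -479*(-884) = 423436)
P + 2982361 = 423436 + 2982361 = 3405797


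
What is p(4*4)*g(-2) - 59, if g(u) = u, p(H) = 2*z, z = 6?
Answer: -83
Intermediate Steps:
p(H) = 12 (p(H) = 2*6 = 12)
p(4*4)*g(-2) - 59 = 12*(-2) - 59 = -24 - 59 = -83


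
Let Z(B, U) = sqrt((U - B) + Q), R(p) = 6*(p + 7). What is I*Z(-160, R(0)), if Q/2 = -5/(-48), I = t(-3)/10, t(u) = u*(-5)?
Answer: sqrt(29118)/8 ≈ 21.330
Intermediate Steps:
t(u) = -5*u
I = 3/2 (I = -5*(-3)/10 = 15*(1/10) = 3/2 ≈ 1.5000)
R(p) = 42 + 6*p (R(p) = 6*(7 + p) = 42 + 6*p)
Q = 5/24 (Q = 2*(-5/(-48)) = 2*(-5*(-1/48)) = 2*(5/48) = 5/24 ≈ 0.20833)
Z(B, U) = sqrt(5/24 + U - B) (Z(B, U) = sqrt((U - B) + 5/24) = sqrt(5/24 + U - B))
I*Z(-160, R(0)) = 3*(sqrt(30 - 144*(-160) + 144*(42 + 6*0))/12)/2 = 3*(sqrt(30 + 23040 + 144*(42 + 0))/12)/2 = 3*(sqrt(30 + 23040 + 144*42)/12)/2 = 3*(sqrt(30 + 23040 + 6048)/12)/2 = 3*(sqrt(29118)/12)/2 = sqrt(29118)/8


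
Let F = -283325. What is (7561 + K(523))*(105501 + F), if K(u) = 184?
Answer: -1377246880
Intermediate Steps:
(7561 + K(523))*(105501 + F) = (7561 + 184)*(105501 - 283325) = 7745*(-177824) = -1377246880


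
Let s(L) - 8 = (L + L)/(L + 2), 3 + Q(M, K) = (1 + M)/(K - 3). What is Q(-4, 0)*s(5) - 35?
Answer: -377/7 ≈ -53.857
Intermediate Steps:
Q(M, K) = -3 + (1 + M)/(-3 + K) (Q(M, K) = -3 + (1 + M)/(K - 3) = -3 + (1 + M)/(-3 + K))
s(L) = 8 + 2*L/(2 + L) (s(L) = 8 + (L + L)/(L + 2) = 8 + (2*L)/(2 + L) = 8 + 2*L/(2 + L))
Q(-4, 0)*s(5) - 35 = ((10 - 4 - 3*0)/(-3 + 0))*(2*(8 + 5*5)/(2 + 5)) - 35 = ((10 - 4 + 0)/(-3))*(2*(8 + 25)/7) - 35 = (-⅓*6)*(2*(⅐)*33) - 35 = -2*66/7 - 35 = -132/7 - 35 = -377/7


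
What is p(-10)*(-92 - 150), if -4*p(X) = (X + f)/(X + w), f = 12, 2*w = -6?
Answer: -121/13 ≈ -9.3077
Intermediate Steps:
w = -3 (w = (½)*(-6) = -3)
p(X) = -(12 + X)/(4*(-3 + X)) (p(X) = -(X + 12)/(4*(X - 3)) = -(12 + X)/(4*(-3 + X)))
p(-10)*(-92 - 150) = ((-12 - 1*(-10))/(4*(-3 - 10)))*(-92 - 150) = ((¼)*(-12 + 10)/(-13))*(-242) = ((¼)*(-1/13)*(-2))*(-242) = (1/26)*(-242) = -121/13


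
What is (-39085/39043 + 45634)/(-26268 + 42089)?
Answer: 1781649177/617699303 ≈ 2.8843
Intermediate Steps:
(-39085/39043 + 45634)/(-26268 + 42089) = (-39085*1/39043 + 45634)/15821 = (-39085/39043 + 45634)*(1/15821) = (1781649177/39043)*(1/15821) = 1781649177/617699303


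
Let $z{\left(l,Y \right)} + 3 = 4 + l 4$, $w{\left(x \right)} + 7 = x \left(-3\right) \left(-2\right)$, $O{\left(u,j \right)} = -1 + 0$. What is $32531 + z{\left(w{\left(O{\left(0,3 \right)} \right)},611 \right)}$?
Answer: $32480$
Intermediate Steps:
$O{\left(u,j \right)} = -1$
$w{\left(x \right)} = -7 + 6 x$ ($w{\left(x \right)} = -7 + x \left(-3\right) \left(-2\right) = -7 + - 3 x \left(-2\right) = -7 + 6 x$)
$z{\left(l,Y \right)} = 1 + 4 l$ ($z{\left(l,Y \right)} = -3 + \left(4 + l 4\right) = -3 + \left(4 + 4 l\right) = 1 + 4 l$)
$32531 + z{\left(w{\left(O{\left(0,3 \right)} \right)},611 \right)} = 32531 + \left(1 + 4 \left(-7 + 6 \left(-1\right)\right)\right) = 32531 + \left(1 + 4 \left(-7 - 6\right)\right) = 32531 + \left(1 + 4 \left(-13\right)\right) = 32531 + \left(1 - 52\right) = 32531 - 51 = 32480$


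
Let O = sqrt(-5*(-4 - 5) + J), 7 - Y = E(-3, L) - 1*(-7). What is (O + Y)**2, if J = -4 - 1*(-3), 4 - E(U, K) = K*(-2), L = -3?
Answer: 48 + 8*sqrt(11) ≈ 74.533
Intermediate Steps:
E(U, K) = 4 + 2*K (E(U, K) = 4 - K*(-2) = 4 - (-2)*K = 4 + 2*K)
J = -1 (J = -4 + 3 = -1)
Y = 2 (Y = 7 - ((4 + 2*(-3)) - 1*(-7)) = 7 - ((4 - 6) + 7) = 7 - (-2 + 7) = 7 - 1*5 = 7 - 5 = 2)
O = 2*sqrt(11) (O = sqrt(-5*(-4 - 5) - 1) = sqrt(-5*(-9) - 1) = sqrt(45 - 1) = sqrt(44) = 2*sqrt(11) ≈ 6.6332)
(O + Y)**2 = (2*sqrt(11) + 2)**2 = (2 + 2*sqrt(11))**2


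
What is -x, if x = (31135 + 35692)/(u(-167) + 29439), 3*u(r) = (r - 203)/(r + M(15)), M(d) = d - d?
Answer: -33480327/14749309 ≈ -2.2700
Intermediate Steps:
M(d) = 0
u(r) = (-203 + r)/(3*r) (u(r) = ((r - 203)/(r + 0))/3 = ((-203 + r)/r)/3 = (-203 + r)/(3*r))
x = 33480327/14749309 (x = (31135 + 35692)/((⅓)*(-203 - 167)/(-167) + 29439) = 66827/((⅓)*(-1/167)*(-370) + 29439) = 66827/(370/501 + 29439) = 66827/(14749309/501) = 66827*(501/14749309) = 33480327/14749309 ≈ 2.2700)
-x = -1*33480327/14749309 = -33480327/14749309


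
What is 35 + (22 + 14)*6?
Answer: 251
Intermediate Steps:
35 + (22 + 14)*6 = 35 + 36*6 = 35 + 216 = 251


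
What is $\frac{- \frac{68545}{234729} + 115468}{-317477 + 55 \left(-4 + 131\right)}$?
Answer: $- \frac{3871945661}{10411639524} \approx -0.37189$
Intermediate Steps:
$\frac{- \frac{68545}{234729} + 115468}{-317477 + 55 \left(-4 + 131\right)} = \frac{\left(-68545\right) \frac{1}{234729} + 115468}{-317477 + 55 \cdot 127} = \frac{- \frac{68545}{234729} + 115468}{-317477 + 6985} = \frac{27103619627}{234729 \left(-310492\right)} = \frac{27103619627}{234729} \left(- \frac{1}{310492}\right) = - \frac{3871945661}{10411639524}$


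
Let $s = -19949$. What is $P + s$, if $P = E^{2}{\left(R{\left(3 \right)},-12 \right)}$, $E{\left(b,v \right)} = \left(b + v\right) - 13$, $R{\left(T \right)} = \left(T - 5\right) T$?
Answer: $-18988$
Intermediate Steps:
$R{\left(T \right)} = T \left(-5 + T\right)$ ($R{\left(T \right)} = \left(-5 + T\right) T = T \left(-5 + T\right)$)
$E{\left(b,v \right)} = -13 + b + v$
$P = 961$ ($P = \left(-13 + 3 \left(-5 + 3\right) - 12\right)^{2} = \left(-13 + 3 \left(-2\right) - 12\right)^{2} = \left(-13 - 6 - 12\right)^{2} = \left(-31\right)^{2} = 961$)
$P + s = 961 - 19949 = -18988$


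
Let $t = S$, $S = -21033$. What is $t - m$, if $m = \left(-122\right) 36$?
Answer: $-16641$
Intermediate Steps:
$m = -4392$
$t = -21033$
$t - m = -21033 - -4392 = -21033 + 4392 = -16641$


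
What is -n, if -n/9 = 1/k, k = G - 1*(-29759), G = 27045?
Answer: 9/56804 ≈ 0.00015844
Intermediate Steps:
k = 56804 (k = 27045 - 1*(-29759) = 27045 + 29759 = 56804)
n = -9/56804 ≈ -0.00015844
-n = -1*(-9/56804) = 9/56804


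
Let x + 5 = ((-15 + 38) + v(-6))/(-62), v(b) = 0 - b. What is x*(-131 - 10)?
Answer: 47799/62 ≈ 770.95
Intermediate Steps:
v(b) = -b
x = -339/62 (x = -5 + ((-15 + 38) - 1*(-6))/(-62) = -5 + (23 + 6)*(-1/62) = -5 + 29*(-1/62) = -5 - 29/62 = -339/62 ≈ -5.4677)
x*(-131 - 10) = -339*(-131 - 10)/62 = -339/62*(-141) = 47799/62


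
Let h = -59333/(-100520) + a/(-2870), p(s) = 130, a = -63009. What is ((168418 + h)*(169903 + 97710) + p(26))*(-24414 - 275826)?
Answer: -1394436498107224130586/103033 ≈ -1.3534e+16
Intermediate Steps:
h = 92913577/4121320 (h = -59333/(-100520) - 63009/(-2870) = -59333*(-1/100520) - 63009*(-1/2870) = 59333/100520 + 63009/2870 = 92913577/4121320 ≈ 22.545)
((168418 + h)*(169903 + 97710) + p(26))*(-24414 - 275826) = ((168418 + 92913577/4121320)*(169903 + 97710) + 130)*(-24414 - 275826) = ((694197385337/4121320)*267613 + 130)*(-300240) = (185776244882190581/4121320 + 130)*(-300240) = (185776245417962181/4121320)*(-300240) = -1394436498107224130586/103033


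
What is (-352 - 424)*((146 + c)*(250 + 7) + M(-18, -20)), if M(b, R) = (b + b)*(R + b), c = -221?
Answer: 13895832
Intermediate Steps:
M(b, R) = 2*b*(R + b) (M(b, R) = (2*b)*(R + b) = 2*b*(R + b))
(-352 - 424)*((146 + c)*(250 + 7) + M(-18, -20)) = (-352 - 424)*((146 - 221)*(250 + 7) + 2*(-18)*(-20 - 18)) = -776*(-75*257 + 2*(-18)*(-38)) = -776*(-19275 + 1368) = -776*(-17907) = 13895832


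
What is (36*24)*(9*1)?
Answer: 7776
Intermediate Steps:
(36*24)*(9*1) = 864*9 = 7776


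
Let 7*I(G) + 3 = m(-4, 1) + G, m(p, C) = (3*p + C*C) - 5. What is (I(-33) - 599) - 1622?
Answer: -15599/7 ≈ -2228.4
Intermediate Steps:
m(p, C) = -5 + C² + 3*p (m(p, C) = (3*p + C²) - 5 = (C² + 3*p) - 5 = -5 + C² + 3*p)
I(G) = -19/7 + G/7 (I(G) = -3/7 + ((-5 + 1² + 3*(-4)) + G)/7 = -3/7 + ((-5 + 1 - 12) + G)/7 = -3/7 + (-16 + G)/7 = -3/7 + (-16/7 + G/7) = -19/7 + G/7)
(I(-33) - 599) - 1622 = ((-19/7 + (⅐)*(-33)) - 599) - 1622 = ((-19/7 - 33/7) - 599) - 1622 = (-52/7 - 599) - 1622 = -4245/7 - 1622 = -15599/7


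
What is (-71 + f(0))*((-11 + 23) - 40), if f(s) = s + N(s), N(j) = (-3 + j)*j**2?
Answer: 1988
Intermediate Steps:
N(j) = j**2*(-3 + j)
f(s) = s + s**2*(-3 + s)
(-71 + f(0))*((-11 + 23) - 40) = (-71 + 0*(1 + 0*(-3 + 0)))*((-11 + 23) - 40) = (-71 + 0*(1 + 0*(-3)))*(12 - 40) = (-71 + 0*(1 + 0))*(-28) = (-71 + 0*1)*(-28) = (-71 + 0)*(-28) = -71*(-28) = 1988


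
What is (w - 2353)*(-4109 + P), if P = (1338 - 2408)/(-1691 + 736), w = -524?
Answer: 2257308585/191 ≈ 1.1818e+7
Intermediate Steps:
P = 214/191 (P = -1070/(-955) = -1070*(-1/955) = 214/191 ≈ 1.1204)
(w - 2353)*(-4109 + P) = (-524 - 2353)*(-4109 + 214/191) = -2877*(-784605/191) = 2257308585/191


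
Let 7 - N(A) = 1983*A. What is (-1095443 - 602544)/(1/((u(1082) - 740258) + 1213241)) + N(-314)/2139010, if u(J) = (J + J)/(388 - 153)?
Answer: -80741910341552199563/100533470 ≈ -8.0313e+11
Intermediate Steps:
u(J) = 2*J/235 (u(J) = (2*J)/235 = (2*J)*(1/235) = 2*J/235)
N(A) = 7 - 1983*A
(-1095443 - 602544)/(1/((u(1082) - 740258) + 1213241)) + N(-314)/2139010 = (-1095443 - 602544)/(1/(((2/235)*1082 - 740258) + 1213241)) + (7 - 1983*(-314))/2139010 = -1697987/(1/((2164/235 - 740258) + 1213241)) + (7 + 622662)*(1/2139010) = -1697987/(1/(-173958466/235 + 1213241)) + 622669*(1/2139010) = -1697987/(1/(111153169/235)) + 622669/2139010 = -1697987/235/111153169 + 622669/2139010 = -1697987*111153169/235 + 622669/2139010 = -188736635970803/235 + 622669/2139010 = -80741910341552199563/100533470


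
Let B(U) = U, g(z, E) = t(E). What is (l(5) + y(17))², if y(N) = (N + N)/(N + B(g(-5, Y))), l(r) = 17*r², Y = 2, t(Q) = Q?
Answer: 65755881/361 ≈ 1.8215e+5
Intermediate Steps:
g(z, E) = E
y(N) = 2*N/(2 + N) (y(N) = (N + N)/(N + 2) = (2*N)/(2 + N) = 2*N/(2 + N))
(l(5) + y(17))² = (17*5² + 2*17/(2 + 17))² = (17*25 + 2*17/19)² = (425 + 2*17*(1/19))² = (425 + 34/19)² = (8109/19)² = 65755881/361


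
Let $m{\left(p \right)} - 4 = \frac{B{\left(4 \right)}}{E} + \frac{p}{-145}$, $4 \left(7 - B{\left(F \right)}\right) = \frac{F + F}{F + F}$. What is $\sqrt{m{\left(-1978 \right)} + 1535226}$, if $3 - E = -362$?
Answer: $\frac{\sqrt{688048462277015}}{21170} \approx 1239.0$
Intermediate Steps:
$E = 365$ ($E = 3 - -362 = 3 + 362 = 365$)
$B{\left(F \right)} = \frac{27}{4}$ ($B{\left(F \right)} = 7 - \frac{\left(F + F\right) \frac{1}{F + F}}{4} = 7 - \frac{2 F \frac{1}{2 F}}{4} = 7 - \frac{1}{4} = \frac{27}{4}$)
$m{\left(p \right)} = \frac{5867}{1460} - \frac{p}{145}$ ($m{\left(p \right)} = 4 + \left(\frac{27}{4 \cdot 365} + \frac{p}{-145}\right) = 4 + \left(\frac{27}{4} \cdot \frac{1}{365} + p \left(- \frac{1}{145}\right)\right) = 4 - \left(- \frac{27}{1460} + \frac{p}{145}\right) = \frac{5867}{1460} - \frac{p}{145}$)
$\sqrt{m{\left(-1978 \right)} + 1535226} = \sqrt{\left(\frac{5867}{1460} - - \frac{1978}{145}\right) + 1535226} = \sqrt{\left(\frac{5867}{1460} + \frac{1978}{145}\right) + 1535226} = \sqrt{\frac{747719}{42340} + 1535226} = \sqrt{\frac{65002216559}{42340}} = \frac{\sqrt{688048462277015}}{21170}$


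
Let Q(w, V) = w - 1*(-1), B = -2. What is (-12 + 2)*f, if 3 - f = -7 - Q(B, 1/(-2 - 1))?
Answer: -90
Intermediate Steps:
Q(w, V) = 1 + w (Q(w, V) = w + 1 = 1 + w)
f = 9 (f = 3 - (-7 - (1 - 2)) = 3 - (-7 - 1*(-1)) = 3 - (-7 + 1) = 3 - 1*(-6) = 3 + 6 = 9)
(-12 + 2)*f = (-12 + 2)*9 = -10*9 = -90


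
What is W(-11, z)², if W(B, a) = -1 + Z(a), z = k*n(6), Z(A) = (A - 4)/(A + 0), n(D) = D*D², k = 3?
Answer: 1/26244 ≈ 3.8104e-5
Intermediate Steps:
n(D) = D³
Z(A) = (-4 + A)/A
z = 648 (z = 3*6³ = 3*216 = 648)
W(B, a) = -1 + (-4 + a)/a
W(-11, z)² = (-4/648)² = (-4*1/648)² = (-1/162)² = 1/26244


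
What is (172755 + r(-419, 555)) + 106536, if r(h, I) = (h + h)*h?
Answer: 630413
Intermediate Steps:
r(h, I) = 2*h² (r(h, I) = (2*h)*h = 2*h²)
(172755 + r(-419, 555)) + 106536 = (172755 + 2*(-419)²) + 106536 = (172755 + 2*175561) + 106536 = (172755 + 351122) + 106536 = 523877 + 106536 = 630413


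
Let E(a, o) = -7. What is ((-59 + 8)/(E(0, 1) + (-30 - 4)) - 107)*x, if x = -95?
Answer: 411920/41 ≈ 10047.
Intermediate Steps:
((-59 + 8)/(E(0, 1) + (-30 - 4)) - 107)*x = ((-59 + 8)/(-7 + (-30 - 4)) - 107)*(-95) = (-51/(-7 - 34) - 107)*(-95) = (-51/(-41) - 107)*(-95) = (-51*(-1/41) - 107)*(-95) = (51/41 - 107)*(-95) = -4336/41*(-95) = 411920/41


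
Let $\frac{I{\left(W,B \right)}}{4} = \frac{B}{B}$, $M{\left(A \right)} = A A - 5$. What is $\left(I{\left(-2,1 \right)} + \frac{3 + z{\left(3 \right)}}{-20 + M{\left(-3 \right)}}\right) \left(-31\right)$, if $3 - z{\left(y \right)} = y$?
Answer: $- \frac{1891}{16} \approx -118.19$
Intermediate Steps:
$z{\left(y \right)} = 3 - y$
$M{\left(A \right)} = -5 + A^{2}$ ($M{\left(A \right)} = A^{2} - 5 = -5 + A^{2}$)
$I{\left(W,B \right)} = 4$ ($I{\left(W,B \right)} = 4 \frac{B}{B} = 4 \cdot 1 = 4$)
$\left(I{\left(-2,1 \right)} + \frac{3 + z{\left(3 \right)}}{-20 + M{\left(-3 \right)}}\right) \left(-31\right) = \left(4 + \frac{3 + \left(3 - 3\right)}{-20 - \left(5 - \left(-3\right)^{2}\right)}\right) \left(-31\right) = \left(4 + \frac{3 + \left(3 - 3\right)}{-20 + \left(-5 + 9\right)}\right) \left(-31\right) = \left(4 + \frac{3 + 0}{-20 + 4}\right) \left(-31\right) = \left(4 + \frac{3}{-16}\right) \left(-31\right) = \left(4 + 3 \left(- \frac{1}{16}\right)\right) \left(-31\right) = \left(4 - \frac{3}{16}\right) \left(-31\right) = \frac{61}{16} \left(-31\right) = - \frac{1891}{16}$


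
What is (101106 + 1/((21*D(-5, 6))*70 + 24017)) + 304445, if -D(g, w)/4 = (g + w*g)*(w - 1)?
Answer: 427052097368/1053017 ≈ 4.0555e+5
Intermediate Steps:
D(g, w) = -4*(-1 + w)*(g + g*w) (D(g, w) = -4*(g + w*g)*(w - 1) = -4*(g + g*w)*(-1 + w) = -4*(-1 + w)*(g + g*w))
(101106 + 1/((21*D(-5, 6))*70 + 24017)) + 304445 = (101106 + 1/((21*(4*(-5)*(1 - 1*6²)))*70 + 24017)) + 304445 = (101106 + 1/((21*(4*(-5)*(1 - 1*36)))*70 + 24017)) + 304445 = (101106 + 1/((21*(4*(-5)*(1 - 36)))*70 + 24017)) + 304445 = (101106 + 1/((21*(4*(-5)*(-35)))*70 + 24017)) + 304445 = (101106 + 1/((21*700)*70 + 24017)) + 304445 = (101106 + 1/(14700*70 + 24017)) + 304445 = (101106 + 1/(1029000 + 24017)) + 304445 = (101106 + 1/1053017) + 304445 = 106466336803/1053017 + 304445 = 427052097368/1053017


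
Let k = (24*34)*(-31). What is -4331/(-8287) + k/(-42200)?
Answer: 49049519/43713925 ≈ 1.1221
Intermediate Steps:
k = -25296 (k = 816*(-31) = -25296)
-4331/(-8287) + k/(-42200) = -4331/(-8287) - 25296/(-42200) = -4331*(-1/8287) - 25296*(-1/42200) = 4331/8287 + 3162/5275 = 49049519/43713925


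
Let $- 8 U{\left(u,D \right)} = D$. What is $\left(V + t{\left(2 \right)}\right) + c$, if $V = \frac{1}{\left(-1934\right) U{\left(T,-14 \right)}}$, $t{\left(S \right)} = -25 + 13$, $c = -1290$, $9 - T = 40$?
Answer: $- \frac{8813240}{6769} \approx -1302.0$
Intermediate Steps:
$T = -31$ ($T = 9 - 40 = -31$)
$U{\left(u,D \right)} = - \frac{D}{8}$
$t{\left(S \right)} = -12$
$V = - \frac{2}{6769}$ ($V = \frac{1}{\left(-1934\right) \left(\left(- \frac{1}{8}\right) \left(-14\right)\right)} = - \frac{1}{1934 \cdot \frac{7}{4}} = \left(- \frac{1}{1934}\right) \frac{4}{7} = - \frac{2}{6769} \approx -0.00029546$)
$\left(V + t{\left(2 \right)}\right) + c = \left(- \frac{2}{6769} - 12\right) - 1290 = - \frac{81230}{6769} - 1290 = - \frac{8813240}{6769}$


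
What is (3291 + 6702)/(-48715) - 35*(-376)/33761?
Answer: 43387961/234952445 ≈ 0.18467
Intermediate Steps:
(3291 + 6702)/(-48715) - 35*(-376)/33761 = 9993*(-1/48715) + 13160*(1/33761) = -9993/48715 + 1880/4823 = 43387961/234952445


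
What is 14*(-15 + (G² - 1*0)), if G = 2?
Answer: -154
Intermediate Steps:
14*(-15 + (G² - 1*0)) = 14*(-15 + (2² - 1*0)) = 14*(-15 + (4 + 0)) = 14*(-15 + 4) = 14*(-11) = -154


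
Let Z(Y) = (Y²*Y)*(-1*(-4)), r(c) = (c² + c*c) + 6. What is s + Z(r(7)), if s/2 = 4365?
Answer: 4508186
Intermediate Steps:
s = 8730 (s = 2*4365 = 8730)
r(c) = 6 + 2*c² (r(c) = (c² + c²) + 6 = 2*c² + 6 = 6 + 2*c²)
Z(Y) = 4*Y³ (Z(Y) = Y³*4 = 4*Y³)
s + Z(r(7)) = 8730 + 4*(6 + 2*7²)³ = 8730 + 4*(6 + 2*49)³ = 8730 + 4*(6 + 98)³ = 8730 + 4*104³ = 8730 + 4*1124864 = 8730 + 4499456 = 4508186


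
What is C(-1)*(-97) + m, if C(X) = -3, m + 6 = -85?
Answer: 200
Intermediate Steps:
m = -91 (m = -6 - 85 = -91)
C(-1)*(-97) + m = -3*(-97) - 91 = 291 - 91 = 200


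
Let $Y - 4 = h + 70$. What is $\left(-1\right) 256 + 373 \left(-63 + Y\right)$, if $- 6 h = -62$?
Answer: $\frac{23104}{3} \approx 7701.3$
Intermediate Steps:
$h = \frac{31}{3}$ ($h = \left(- \frac{1}{6}\right) \left(-62\right) = \frac{31}{3} \approx 10.333$)
$Y = \frac{253}{3}$ ($Y = 4 + \left(\frac{31}{3} + 70\right) = 4 + \frac{241}{3} = \frac{253}{3} \approx 84.333$)
$\left(-1\right) 256 + 373 \left(-63 + Y\right) = \left(-1\right) 256 + 373 \left(-63 + \frac{253}{3}\right) = -256 + 373 \cdot \frac{64}{3} = -256 + \frac{23872}{3} = \frac{23104}{3}$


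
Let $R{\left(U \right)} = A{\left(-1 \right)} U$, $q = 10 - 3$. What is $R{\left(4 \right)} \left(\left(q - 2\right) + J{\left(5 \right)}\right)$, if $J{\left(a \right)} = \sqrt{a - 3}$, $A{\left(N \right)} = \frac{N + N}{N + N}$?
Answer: $20 + 4 \sqrt{2} \approx 25.657$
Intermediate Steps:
$A{\left(N \right)} = 1$ ($A{\left(N \right)} = \frac{2 N}{2 N} = 2 N \frac{1}{2 N} = 1$)
$J{\left(a \right)} = \sqrt{-3 + a}$
$q = 7$ ($q = 10 - 3 = 7$)
$R{\left(U \right)} = U$ ($R{\left(U \right)} = 1 U = U$)
$R{\left(4 \right)} \left(\left(q - 2\right) + J{\left(5 \right)}\right) = 4 \left(\left(7 - 2\right) + \sqrt{-3 + 5}\right) = 4 \left(\left(7 - 2\right) + \sqrt{2}\right) = 4 \left(5 + \sqrt{2}\right) = 20 + 4 \sqrt{2}$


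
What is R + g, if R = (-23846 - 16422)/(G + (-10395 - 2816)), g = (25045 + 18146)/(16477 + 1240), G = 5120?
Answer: 1062886537/143348247 ≈ 7.4147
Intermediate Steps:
g = 43191/17717 ≈ 2.4378
R = 40268/8091 (R = (-23846 - 16422)/(5120 + (-10395 - 2816)) = -40268/(5120 - 13211) = -40268/(-8091) = -40268*(-1/8091) = 40268/8091 ≈ 4.9769)
R + g = 40268/8091 + 43191/17717 = 1062886537/143348247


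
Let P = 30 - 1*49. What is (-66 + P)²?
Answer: 7225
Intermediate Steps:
P = -19 (P = 30 - 49 = -19)
(-66 + P)² = (-66 - 19)² = (-85)² = 7225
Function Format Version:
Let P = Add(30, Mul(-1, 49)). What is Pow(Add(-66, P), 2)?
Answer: 7225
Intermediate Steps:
P = -19 (P = Add(30, -49) = -19)
Pow(Add(-66, P), 2) = Pow(Add(-66, -19), 2) = Pow(-85, 2) = 7225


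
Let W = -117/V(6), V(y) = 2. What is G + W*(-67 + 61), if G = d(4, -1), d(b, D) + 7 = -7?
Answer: 337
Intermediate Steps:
d(b, D) = -14 (d(b, D) = -7 - 7 = -14)
G = -14
W = -117/2 ≈ -58.500
G + W*(-67 + 61) = -14 - 117*(-67 + 61)/2 = -14 - 117/2*(-6) = -14 + 351 = 337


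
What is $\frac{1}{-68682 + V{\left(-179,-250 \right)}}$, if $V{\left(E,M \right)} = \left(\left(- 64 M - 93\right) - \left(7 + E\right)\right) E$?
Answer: $- \frac{1}{2946823} \approx -3.3935 \cdot 10^{-7}$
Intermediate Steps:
$V{\left(E,M \right)} = E \left(-100 - E - 64 M\right)$ ($V{\left(E,M \right)} = \left(\left(-93 - 64 M\right) - \left(7 + E\right)\right) E = \left(-100 - E - 64 M\right) E = E \left(-100 - E - 64 M\right)$)
$\frac{1}{-68682 + V{\left(-179,-250 \right)}} = \frac{1}{-68682 - - 179 \left(100 - 179 + 64 \left(-250\right)\right)} = \frac{1}{-68682 - - 179 \left(100 - 179 - 16000\right)} = \frac{1}{-68682 - \left(-179\right) \left(-16079\right)} = \frac{1}{-68682 - 2878141} = \frac{1}{-2946823} = - \frac{1}{2946823}$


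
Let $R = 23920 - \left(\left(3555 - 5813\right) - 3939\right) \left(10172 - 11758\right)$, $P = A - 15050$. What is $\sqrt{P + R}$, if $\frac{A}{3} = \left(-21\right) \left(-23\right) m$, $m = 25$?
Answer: $i \sqrt{9783347} \approx 3127.8 i$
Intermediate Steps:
$A = 36225$ ($A = 3 \left(-21\right) \left(-23\right) 25 = 3 \cdot 483 \cdot 25 = 3 \cdot 12075 = 36225$)
$P = 21175$ ($P = 36225 - 15050 = 21175$)
$R = -9804522$ ($R = 23920 - \left(-2258 - 3939\right) \left(-1586\right) = 23920 - \left(-6197\right) \left(-1586\right) = 23920 - 9828442 = -9804522$)
$\sqrt{P + R} = \sqrt{21175 - 9804522} = \sqrt{-9783347} = i \sqrt{9783347}$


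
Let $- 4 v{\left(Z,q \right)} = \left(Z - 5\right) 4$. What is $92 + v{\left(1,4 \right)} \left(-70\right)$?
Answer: $-188$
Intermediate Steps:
$v{\left(Z,q \right)} = 5 - Z$ ($v{\left(Z,q \right)} = - \frac{\left(Z - 5\right) 4}{4} = - \frac{\left(-5 + Z\right) 4}{4} = - \frac{-20 + 4 Z}{4} = 5 - Z$)
$92 + v{\left(1,4 \right)} \left(-70\right) = 92 + \left(5 - 1\right) \left(-70\right) = 92 + 4 \left(-70\right) = 92 - 280 = -188$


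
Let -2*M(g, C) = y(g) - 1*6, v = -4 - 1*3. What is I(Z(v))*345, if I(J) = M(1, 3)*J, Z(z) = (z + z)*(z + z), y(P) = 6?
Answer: 0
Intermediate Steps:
v = -7 (v = -4 - 3 = -7)
Z(z) = 4*z² (Z(z) = (2*z)*(2*z) = 4*z²)
M(g, C) = 0 (M(g, C) = -(6 - 1*6)/2 = -(6 - 6)/2 = -½*0 = 0)
I(J) = 0 (I(J) = 0*J = 0)
I(Z(v))*345 = 0*345 = 0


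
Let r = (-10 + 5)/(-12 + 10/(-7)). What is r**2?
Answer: 1225/8836 ≈ 0.13864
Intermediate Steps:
r = 35/94 (r = -5/(-12 + 10*(-1/7)) = -5/(-12 - 10/7) = -5/(-94/7) = -5*(-7/94) = 35/94 ≈ 0.37234)
r**2 = (35/94)**2 = 1225/8836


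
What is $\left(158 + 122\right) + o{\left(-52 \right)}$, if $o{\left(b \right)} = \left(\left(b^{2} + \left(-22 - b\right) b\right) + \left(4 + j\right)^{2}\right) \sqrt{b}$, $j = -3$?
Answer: $280 + 2290 i \sqrt{13} \approx 280.0 + 8256.7 i$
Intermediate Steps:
$o{\left(b \right)} = \sqrt{b} \left(1 + b^{2} + b \left(-22 - b\right)\right)$ ($o{\left(b \right)} = \left(\left(b^{2} + \left(-22 - b\right) b\right) + \left(4 - 3\right)^{2}\right) \sqrt{b} = \left(\left(b^{2} + b \left(-22 - b\right)\right) + 1^{2}\right) \sqrt{b} = \left(\left(b^{2} + b \left(-22 - b\right)\right) + 1\right) \sqrt{b} = \left(1 + b^{2} + b \left(-22 - b\right)\right) \sqrt{b} = \sqrt{b} \left(1 + b^{2} + b \left(-22 - b\right)\right)$)
$\left(158 + 122\right) + o{\left(-52 \right)} = \left(158 + 122\right) + \sqrt{-52} \left(1 - -1144\right) = 280 + 2 i \sqrt{13} \left(1 + 1144\right) = 280 + 2 i \sqrt{13} \cdot 1145 = 280 + 2290 i \sqrt{13}$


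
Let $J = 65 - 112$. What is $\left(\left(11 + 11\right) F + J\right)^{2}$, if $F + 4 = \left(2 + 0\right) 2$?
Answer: $2209$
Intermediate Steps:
$F = 0$ ($F = -4 + \left(2 + 0\right) 2 = -4 + 2 \cdot 2 = -4 + 4 = 0$)
$J = -47$
$\left(\left(11 + 11\right) F + J\right)^{2} = \left(\left(11 + 11\right) 0 - 47\right)^{2} = \left(22 \cdot 0 - 47\right)^{2} = \left(0 - 47\right)^{2} = \left(-47\right)^{2} = 2209$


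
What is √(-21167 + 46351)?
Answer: 4*√1574 ≈ 158.69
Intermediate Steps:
√(-21167 + 46351) = √25184 = 4*√1574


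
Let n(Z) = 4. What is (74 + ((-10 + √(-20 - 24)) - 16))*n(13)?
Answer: 192 + 8*I*√11 ≈ 192.0 + 26.533*I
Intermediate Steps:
(74 + ((-10 + √(-20 - 24)) - 16))*n(13) = (74 + ((-10 + √(-20 - 24)) - 16))*4 = (74 + ((-10 + √(-44)) - 16))*4 = (74 + ((-10 + 2*I*√11) - 16))*4 = (74 + (-26 + 2*I*√11))*4 = (48 + 2*I*√11)*4 = 192 + 8*I*√11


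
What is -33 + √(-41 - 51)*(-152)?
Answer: -33 - 304*I*√23 ≈ -33.0 - 1457.9*I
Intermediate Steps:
-33 + √(-41 - 51)*(-152) = -33 + √(-92)*(-152) = -33 + (2*I*√23)*(-152) = -33 - 304*I*√23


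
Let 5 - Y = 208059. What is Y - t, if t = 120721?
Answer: -328775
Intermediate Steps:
Y = -208054 (Y = 5 - 1*208059 = 5 - 208059 = -208054)
Y - t = -208054 - 1*120721 = -208054 - 120721 = -328775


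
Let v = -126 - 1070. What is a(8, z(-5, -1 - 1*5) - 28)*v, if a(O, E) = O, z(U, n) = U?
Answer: -9568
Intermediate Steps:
v = -1196
a(8, z(-5, -1 - 1*5) - 28)*v = 8*(-1196) = -9568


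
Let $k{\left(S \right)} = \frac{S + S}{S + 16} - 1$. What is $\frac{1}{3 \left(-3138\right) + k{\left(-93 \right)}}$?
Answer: $- \frac{77}{724769} \approx -0.00010624$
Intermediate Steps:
$k{\left(S \right)} = -1 + \frac{2 S}{16 + S}$ ($k{\left(S \right)} = \frac{2 S}{16 + S} - 1 = -1 + \frac{2 S}{16 + S}$)
$\frac{1}{3 \left(-3138\right) + k{\left(-93 \right)}} = \frac{1}{3 \left(-3138\right) + \frac{-16 - 93}{16 - 93}} = \frac{1}{-9414 + \frac{1}{-77} \left(-109\right)} = \frac{1}{-9414 - - \frac{109}{77}} = \frac{1}{-9414 + \frac{109}{77}} = \frac{1}{- \frac{724769}{77}} = - \frac{77}{724769}$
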